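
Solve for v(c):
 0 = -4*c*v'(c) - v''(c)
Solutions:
 v(c) = C1 + C2*erf(sqrt(2)*c)


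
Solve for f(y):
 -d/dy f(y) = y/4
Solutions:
 f(y) = C1 - y^2/8


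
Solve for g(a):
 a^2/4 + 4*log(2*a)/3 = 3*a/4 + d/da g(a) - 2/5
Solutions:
 g(a) = C1 + a^3/12 - 3*a^2/8 + 4*a*log(a)/3 - 14*a/15 + 4*a*log(2)/3


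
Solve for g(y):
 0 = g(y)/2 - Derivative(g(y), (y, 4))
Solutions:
 g(y) = C1*exp(-2^(3/4)*y/2) + C2*exp(2^(3/4)*y/2) + C3*sin(2^(3/4)*y/2) + C4*cos(2^(3/4)*y/2)


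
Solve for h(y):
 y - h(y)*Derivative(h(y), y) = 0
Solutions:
 h(y) = -sqrt(C1 + y^2)
 h(y) = sqrt(C1 + y^2)


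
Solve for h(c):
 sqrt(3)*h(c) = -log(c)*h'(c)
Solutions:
 h(c) = C1*exp(-sqrt(3)*li(c))


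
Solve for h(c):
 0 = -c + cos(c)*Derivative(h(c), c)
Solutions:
 h(c) = C1 + Integral(c/cos(c), c)


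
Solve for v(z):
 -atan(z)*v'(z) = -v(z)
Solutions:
 v(z) = C1*exp(Integral(1/atan(z), z))


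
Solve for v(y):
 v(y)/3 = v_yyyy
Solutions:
 v(y) = C1*exp(-3^(3/4)*y/3) + C2*exp(3^(3/4)*y/3) + C3*sin(3^(3/4)*y/3) + C4*cos(3^(3/4)*y/3)


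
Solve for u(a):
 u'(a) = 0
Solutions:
 u(a) = C1


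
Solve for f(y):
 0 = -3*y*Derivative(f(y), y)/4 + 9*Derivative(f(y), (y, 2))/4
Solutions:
 f(y) = C1 + C2*erfi(sqrt(6)*y/6)


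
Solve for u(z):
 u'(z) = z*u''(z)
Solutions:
 u(z) = C1 + C2*z^2


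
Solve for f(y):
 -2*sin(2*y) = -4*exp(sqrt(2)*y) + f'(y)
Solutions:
 f(y) = C1 + 2*sqrt(2)*exp(sqrt(2)*y) + cos(2*y)


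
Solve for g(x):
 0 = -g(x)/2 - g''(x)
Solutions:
 g(x) = C1*sin(sqrt(2)*x/2) + C2*cos(sqrt(2)*x/2)


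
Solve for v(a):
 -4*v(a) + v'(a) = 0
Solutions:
 v(a) = C1*exp(4*a)


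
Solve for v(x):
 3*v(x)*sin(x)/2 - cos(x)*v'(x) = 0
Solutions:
 v(x) = C1/cos(x)^(3/2)


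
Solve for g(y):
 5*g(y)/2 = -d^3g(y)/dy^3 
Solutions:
 g(y) = C3*exp(-2^(2/3)*5^(1/3)*y/2) + (C1*sin(2^(2/3)*sqrt(3)*5^(1/3)*y/4) + C2*cos(2^(2/3)*sqrt(3)*5^(1/3)*y/4))*exp(2^(2/3)*5^(1/3)*y/4)


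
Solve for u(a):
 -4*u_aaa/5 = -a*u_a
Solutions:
 u(a) = C1 + Integral(C2*airyai(10^(1/3)*a/2) + C3*airybi(10^(1/3)*a/2), a)


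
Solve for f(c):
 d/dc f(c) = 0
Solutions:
 f(c) = C1


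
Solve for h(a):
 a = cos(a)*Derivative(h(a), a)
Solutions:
 h(a) = C1 + Integral(a/cos(a), a)


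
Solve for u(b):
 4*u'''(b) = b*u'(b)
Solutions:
 u(b) = C1 + Integral(C2*airyai(2^(1/3)*b/2) + C3*airybi(2^(1/3)*b/2), b)


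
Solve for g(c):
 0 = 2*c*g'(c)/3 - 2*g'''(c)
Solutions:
 g(c) = C1 + Integral(C2*airyai(3^(2/3)*c/3) + C3*airybi(3^(2/3)*c/3), c)


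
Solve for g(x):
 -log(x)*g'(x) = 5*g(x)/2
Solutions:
 g(x) = C1*exp(-5*li(x)/2)


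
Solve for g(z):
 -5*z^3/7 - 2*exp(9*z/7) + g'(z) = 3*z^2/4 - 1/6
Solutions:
 g(z) = C1 + 5*z^4/28 + z^3/4 - z/6 + 14*exp(9*z/7)/9


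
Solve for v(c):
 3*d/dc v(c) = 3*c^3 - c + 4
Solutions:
 v(c) = C1 + c^4/4 - c^2/6 + 4*c/3


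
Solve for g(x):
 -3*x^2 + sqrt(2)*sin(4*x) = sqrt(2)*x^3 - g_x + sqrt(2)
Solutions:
 g(x) = C1 + sqrt(2)*x^4/4 + x^3 + sqrt(2)*x + sqrt(2)*cos(4*x)/4


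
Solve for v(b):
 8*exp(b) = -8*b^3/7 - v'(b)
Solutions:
 v(b) = C1 - 2*b^4/7 - 8*exp(b)


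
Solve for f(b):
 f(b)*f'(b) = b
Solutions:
 f(b) = -sqrt(C1 + b^2)
 f(b) = sqrt(C1 + b^2)


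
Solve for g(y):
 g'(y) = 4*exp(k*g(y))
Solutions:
 g(y) = Piecewise((log(-1/(C1*k + 4*k*y))/k, Ne(k, 0)), (nan, True))
 g(y) = Piecewise((C1 + 4*y, Eq(k, 0)), (nan, True))


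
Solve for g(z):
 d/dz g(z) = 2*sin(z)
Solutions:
 g(z) = C1 - 2*cos(z)


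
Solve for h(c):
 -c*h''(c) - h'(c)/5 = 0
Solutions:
 h(c) = C1 + C2*c^(4/5)


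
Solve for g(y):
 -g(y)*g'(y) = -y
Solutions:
 g(y) = -sqrt(C1 + y^2)
 g(y) = sqrt(C1 + y^2)


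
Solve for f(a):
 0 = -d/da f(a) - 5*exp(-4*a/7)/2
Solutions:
 f(a) = C1 + 35*exp(-4*a/7)/8


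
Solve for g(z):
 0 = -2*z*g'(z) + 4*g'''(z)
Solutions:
 g(z) = C1 + Integral(C2*airyai(2^(2/3)*z/2) + C3*airybi(2^(2/3)*z/2), z)


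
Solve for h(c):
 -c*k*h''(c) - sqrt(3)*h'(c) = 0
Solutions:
 h(c) = C1 + c^(((re(k) - sqrt(3))*re(k) + im(k)^2)/(re(k)^2 + im(k)^2))*(C2*sin(sqrt(3)*log(c)*Abs(im(k))/(re(k)^2 + im(k)^2)) + C3*cos(sqrt(3)*log(c)*im(k)/(re(k)^2 + im(k)^2)))


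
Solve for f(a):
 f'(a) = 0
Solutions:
 f(a) = C1


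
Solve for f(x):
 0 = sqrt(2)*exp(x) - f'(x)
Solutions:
 f(x) = C1 + sqrt(2)*exp(x)


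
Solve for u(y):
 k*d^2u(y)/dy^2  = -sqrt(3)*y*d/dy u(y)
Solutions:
 u(y) = C1 + C2*sqrt(k)*erf(sqrt(2)*3^(1/4)*y*sqrt(1/k)/2)


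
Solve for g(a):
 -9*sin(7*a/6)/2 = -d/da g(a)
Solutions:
 g(a) = C1 - 27*cos(7*a/6)/7


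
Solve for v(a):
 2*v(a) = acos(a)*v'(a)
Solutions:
 v(a) = C1*exp(2*Integral(1/acos(a), a))


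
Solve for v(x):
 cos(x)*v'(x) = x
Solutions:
 v(x) = C1 + Integral(x/cos(x), x)


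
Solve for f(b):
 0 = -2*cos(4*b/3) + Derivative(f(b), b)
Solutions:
 f(b) = C1 + 3*sin(4*b/3)/2


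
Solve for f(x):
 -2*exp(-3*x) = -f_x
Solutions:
 f(x) = C1 - 2*exp(-3*x)/3


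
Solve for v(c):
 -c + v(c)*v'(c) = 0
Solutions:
 v(c) = -sqrt(C1 + c^2)
 v(c) = sqrt(C1 + c^2)


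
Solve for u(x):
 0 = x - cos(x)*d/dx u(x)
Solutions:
 u(x) = C1 + Integral(x/cos(x), x)


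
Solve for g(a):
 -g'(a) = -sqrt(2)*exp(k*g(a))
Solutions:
 g(a) = Piecewise((log(-1/(C1*k + sqrt(2)*a*k))/k, Ne(k, 0)), (nan, True))
 g(a) = Piecewise((C1 + sqrt(2)*a, Eq(k, 0)), (nan, True))


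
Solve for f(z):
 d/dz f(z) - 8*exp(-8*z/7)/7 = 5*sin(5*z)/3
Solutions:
 f(z) = C1 - cos(5*z)/3 - 1/exp(z)^(8/7)


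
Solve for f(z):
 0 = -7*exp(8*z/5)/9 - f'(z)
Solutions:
 f(z) = C1 - 35*exp(8*z/5)/72


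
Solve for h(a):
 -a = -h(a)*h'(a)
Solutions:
 h(a) = -sqrt(C1 + a^2)
 h(a) = sqrt(C1 + a^2)


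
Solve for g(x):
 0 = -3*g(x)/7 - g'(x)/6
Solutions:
 g(x) = C1*exp(-18*x/7)


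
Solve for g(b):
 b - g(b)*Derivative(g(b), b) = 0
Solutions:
 g(b) = -sqrt(C1 + b^2)
 g(b) = sqrt(C1 + b^2)


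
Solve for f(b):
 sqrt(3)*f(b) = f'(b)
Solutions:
 f(b) = C1*exp(sqrt(3)*b)


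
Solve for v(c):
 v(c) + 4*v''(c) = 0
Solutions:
 v(c) = C1*sin(c/2) + C2*cos(c/2)


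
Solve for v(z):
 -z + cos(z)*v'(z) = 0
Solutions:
 v(z) = C1 + Integral(z/cos(z), z)


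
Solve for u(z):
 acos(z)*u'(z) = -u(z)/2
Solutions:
 u(z) = C1*exp(-Integral(1/acos(z), z)/2)


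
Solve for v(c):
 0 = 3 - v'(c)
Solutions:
 v(c) = C1 + 3*c


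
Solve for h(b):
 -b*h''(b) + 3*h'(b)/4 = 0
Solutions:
 h(b) = C1 + C2*b^(7/4)


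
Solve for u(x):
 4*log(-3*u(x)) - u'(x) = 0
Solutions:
 -Integral(1/(log(-_y) + log(3)), (_y, u(x)))/4 = C1 - x


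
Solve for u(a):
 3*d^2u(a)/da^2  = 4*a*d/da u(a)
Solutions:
 u(a) = C1 + C2*erfi(sqrt(6)*a/3)


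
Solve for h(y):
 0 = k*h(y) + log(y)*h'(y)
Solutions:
 h(y) = C1*exp(-k*li(y))


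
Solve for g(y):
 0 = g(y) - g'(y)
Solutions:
 g(y) = C1*exp(y)


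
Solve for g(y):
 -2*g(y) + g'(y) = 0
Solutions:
 g(y) = C1*exp(2*y)


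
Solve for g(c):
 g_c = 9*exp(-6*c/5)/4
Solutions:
 g(c) = C1 - 15*exp(-6*c/5)/8


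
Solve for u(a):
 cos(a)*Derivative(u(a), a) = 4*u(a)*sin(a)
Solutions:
 u(a) = C1/cos(a)^4


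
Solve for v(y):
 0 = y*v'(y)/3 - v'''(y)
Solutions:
 v(y) = C1 + Integral(C2*airyai(3^(2/3)*y/3) + C3*airybi(3^(2/3)*y/3), y)


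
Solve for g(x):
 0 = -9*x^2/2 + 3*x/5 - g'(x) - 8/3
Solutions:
 g(x) = C1 - 3*x^3/2 + 3*x^2/10 - 8*x/3


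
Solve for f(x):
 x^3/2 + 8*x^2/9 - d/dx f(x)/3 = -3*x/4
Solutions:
 f(x) = C1 + 3*x^4/8 + 8*x^3/9 + 9*x^2/8


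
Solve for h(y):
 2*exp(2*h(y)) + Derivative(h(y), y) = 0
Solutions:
 h(y) = log(-sqrt(-1/(C1 - 2*y))) - log(2)/2
 h(y) = log(-1/(C1 - 2*y))/2 - log(2)/2


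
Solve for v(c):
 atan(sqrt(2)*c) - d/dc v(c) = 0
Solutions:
 v(c) = C1 + c*atan(sqrt(2)*c) - sqrt(2)*log(2*c^2 + 1)/4


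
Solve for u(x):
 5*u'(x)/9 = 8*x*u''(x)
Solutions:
 u(x) = C1 + C2*x^(77/72)


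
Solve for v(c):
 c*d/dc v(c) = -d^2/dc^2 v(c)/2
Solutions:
 v(c) = C1 + C2*erf(c)


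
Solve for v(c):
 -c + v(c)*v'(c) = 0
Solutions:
 v(c) = -sqrt(C1 + c^2)
 v(c) = sqrt(C1 + c^2)


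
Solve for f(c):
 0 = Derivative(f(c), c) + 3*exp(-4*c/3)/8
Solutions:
 f(c) = C1 + 9*exp(-4*c/3)/32


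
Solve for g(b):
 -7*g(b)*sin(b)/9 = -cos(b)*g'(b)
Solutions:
 g(b) = C1/cos(b)^(7/9)


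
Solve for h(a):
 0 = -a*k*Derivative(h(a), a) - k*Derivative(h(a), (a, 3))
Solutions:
 h(a) = C1 + Integral(C2*airyai(-a) + C3*airybi(-a), a)


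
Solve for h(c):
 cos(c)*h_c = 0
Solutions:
 h(c) = C1


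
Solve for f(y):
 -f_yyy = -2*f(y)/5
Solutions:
 f(y) = C3*exp(2^(1/3)*5^(2/3)*y/5) + (C1*sin(2^(1/3)*sqrt(3)*5^(2/3)*y/10) + C2*cos(2^(1/3)*sqrt(3)*5^(2/3)*y/10))*exp(-2^(1/3)*5^(2/3)*y/10)


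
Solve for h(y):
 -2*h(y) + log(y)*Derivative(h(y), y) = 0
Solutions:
 h(y) = C1*exp(2*li(y))


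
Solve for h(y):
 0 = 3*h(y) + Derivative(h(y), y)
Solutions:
 h(y) = C1*exp(-3*y)


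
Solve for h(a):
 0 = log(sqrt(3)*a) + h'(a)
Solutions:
 h(a) = C1 - a*log(a) - a*log(3)/2 + a


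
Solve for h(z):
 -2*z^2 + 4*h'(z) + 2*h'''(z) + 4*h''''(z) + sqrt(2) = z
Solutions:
 h(z) = C1 + C2*exp(z*(-2 + (6*sqrt(330) + 109)^(-1/3) + (6*sqrt(330) + 109)^(1/3))/12)*sin(sqrt(3)*z*(-(6*sqrt(330) + 109)^(1/3) + (6*sqrt(330) + 109)^(-1/3))/12) + C3*exp(z*(-2 + (6*sqrt(330) + 109)^(-1/3) + (6*sqrt(330) + 109)^(1/3))/12)*cos(sqrt(3)*z*(-(6*sqrt(330) + 109)^(1/3) + (6*sqrt(330) + 109)^(-1/3))/12) + C4*exp(-z*((6*sqrt(330) + 109)^(-1/3) + 1 + (6*sqrt(330) + 109)^(1/3))/6) + z^3/6 + z^2/8 - z/2 - sqrt(2)*z/4


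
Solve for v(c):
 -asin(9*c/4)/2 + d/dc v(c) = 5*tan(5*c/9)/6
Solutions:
 v(c) = C1 + c*asin(9*c/4)/2 + sqrt(16 - 81*c^2)/18 - 3*log(cos(5*c/9))/2


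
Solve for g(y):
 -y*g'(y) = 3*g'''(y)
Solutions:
 g(y) = C1 + Integral(C2*airyai(-3^(2/3)*y/3) + C3*airybi(-3^(2/3)*y/3), y)


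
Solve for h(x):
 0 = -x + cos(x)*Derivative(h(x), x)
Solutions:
 h(x) = C1 + Integral(x/cos(x), x)


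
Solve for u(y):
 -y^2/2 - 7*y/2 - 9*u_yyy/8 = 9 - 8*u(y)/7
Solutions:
 u(y) = C3*exp(4*147^(1/3)*y/21) + 7*y^2/16 + 49*y/16 + (C1*sin(2*3^(5/6)*7^(2/3)*y/21) + C2*cos(2*3^(5/6)*7^(2/3)*y/21))*exp(-2*147^(1/3)*y/21) + 63/8


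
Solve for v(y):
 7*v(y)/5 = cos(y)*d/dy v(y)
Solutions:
 v(y) = C1*(sin(y) + 1)^(7/10)/(sin(y) - 1)^(7/10)


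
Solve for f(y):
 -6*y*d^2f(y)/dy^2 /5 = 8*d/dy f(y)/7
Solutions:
 f(y) = C1 + C2*y^(1/21)


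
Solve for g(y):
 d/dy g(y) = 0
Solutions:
 g(y) = C1


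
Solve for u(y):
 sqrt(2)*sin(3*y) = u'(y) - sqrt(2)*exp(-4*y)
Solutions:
 u(y) = C1 - sqrt(2)*cos(3*y)/3 - sqrt(2)*exp(-4*y)/4


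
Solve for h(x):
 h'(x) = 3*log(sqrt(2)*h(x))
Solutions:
 -2*Integral(1/(2*log(_y) + log(2)), (_y, h(x)))/3 = C1 - x


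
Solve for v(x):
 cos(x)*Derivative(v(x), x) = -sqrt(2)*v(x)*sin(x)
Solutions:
 v(x) = C1*cos(x)^(sqrt(2))


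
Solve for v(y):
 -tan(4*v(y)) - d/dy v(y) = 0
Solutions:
 v(y) = -asin(C1*exp(-4*y))/4 + pi/4
 v(y) = asin(C1*exp(-4*y))/4


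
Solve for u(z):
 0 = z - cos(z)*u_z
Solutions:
 u(z) = C1 + Integral(z/cos(z), z)


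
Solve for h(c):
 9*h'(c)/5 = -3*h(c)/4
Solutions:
 h(c) = C1*exp(-5*c/12)


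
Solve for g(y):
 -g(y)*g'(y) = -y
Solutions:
 g(y) = -sqrt(C1 + y^2)
 g(y) = sqrt(C1 + y^2)


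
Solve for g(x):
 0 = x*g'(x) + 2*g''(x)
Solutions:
 g(x) = C1 + C2*erf(x/2)


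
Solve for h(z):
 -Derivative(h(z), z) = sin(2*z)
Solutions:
 h(z) = C1 + cos(2*z)/2


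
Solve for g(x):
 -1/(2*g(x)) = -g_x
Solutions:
 g(x) = -sqrt(C1 + x)
 g(x) = sqrt(C1 + x)


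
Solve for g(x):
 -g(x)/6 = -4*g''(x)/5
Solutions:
 g(x) = C1*exp(-sqrt(30)*x/12) + C2*exp(sqrt(30)*x/12)


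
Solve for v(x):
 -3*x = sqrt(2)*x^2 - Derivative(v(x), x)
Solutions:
 v(x) = C1 + sqrt(2)*x^3/3 + 3*x^2/2


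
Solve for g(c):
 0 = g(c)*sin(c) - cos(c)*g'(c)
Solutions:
 g(c) = C1/cos(c)


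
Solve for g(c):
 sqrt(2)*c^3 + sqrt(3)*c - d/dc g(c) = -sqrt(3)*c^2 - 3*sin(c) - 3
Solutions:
 g(c) = C1 + sqrt(2)*c^4/4 + sqrt(3)*c^3/3 + sqrt(3)*c^2/2 + 3*c - 3*cos(c)


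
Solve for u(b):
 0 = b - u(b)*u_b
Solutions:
 u(b) = -sqrt(C1 + b^2)
 u(b) = sqrt(C1 + b^2)


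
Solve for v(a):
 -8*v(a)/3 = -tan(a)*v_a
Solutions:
 v(a) = C1*sin(a)^(8/3)


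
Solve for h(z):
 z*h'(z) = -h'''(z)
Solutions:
 h(z) = C1 + Integral(C2*airyai(-z) + C3*airybi(-z), z)


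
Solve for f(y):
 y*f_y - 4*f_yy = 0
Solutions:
 f(y) = C1 + C2*erfi(sqrt(2)*y/4)


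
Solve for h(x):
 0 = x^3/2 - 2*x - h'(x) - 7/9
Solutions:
 h(x) = C1 + x^4/8 - x^2 - 7*x/9


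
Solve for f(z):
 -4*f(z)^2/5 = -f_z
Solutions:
 f(z) = -5/(C1 + 4*z)


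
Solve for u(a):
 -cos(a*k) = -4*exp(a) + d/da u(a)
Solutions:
 u(a) = C1 + 4*exp(a) - sin(a*k)/k


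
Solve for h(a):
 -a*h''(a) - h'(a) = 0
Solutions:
 h(a) = C1 + C2*log(a)


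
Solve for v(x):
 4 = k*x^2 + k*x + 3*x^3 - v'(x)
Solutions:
 v(x) = C1 + k*x^3/3 + k*x^2/2 + 3*x^4/4 - 4*x


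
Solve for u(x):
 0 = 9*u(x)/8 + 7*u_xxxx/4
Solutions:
 u(x) = (C1*sin(2^(1/4)*sqrt(3)*7^(3/4)*x/14) + C2*cos(2^(1/4)*sqrt(3)*7^(3/4)*x/14))*exp(-2^(1/4)*sqrt(3)*7^(3/4)*x/14) + (C3*sin(2^(1/4)*sqrt(3)*7^(3/4)*x/14) + C4*cos(2^(1/4)*sqrt(3)*7^(3/4)*x/14))*exp(2^(1/4)*sqrt(3)*7^(3/4)*x/14)


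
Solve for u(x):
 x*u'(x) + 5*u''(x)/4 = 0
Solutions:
 u(x) = C1 + C2*erf(sqrt(10)*x/5)


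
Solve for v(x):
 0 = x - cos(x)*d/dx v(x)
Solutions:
 v(x) = C1 + Integral(x/cos(x), x)


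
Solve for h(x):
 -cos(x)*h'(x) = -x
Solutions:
 h(x) = C1 + Integral(x/cos(x), x)


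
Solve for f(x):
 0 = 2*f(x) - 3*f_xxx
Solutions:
 f(x) = C3*exp(2^(1/3)*3^(2/3)*x/3) + (C1*sin(2^(1/3)*3^(1/6)*x/2) + C2*cos(2^(1/3)*3^(1/6)*x/2))*exp(-2^(1/3)*3^(2/3)*x/6)


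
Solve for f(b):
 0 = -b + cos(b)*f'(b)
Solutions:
 f(b) = C1 + Integral(b/cos(b), b)


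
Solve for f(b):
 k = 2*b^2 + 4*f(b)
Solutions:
 f(b) = -b^2/2 + k/4


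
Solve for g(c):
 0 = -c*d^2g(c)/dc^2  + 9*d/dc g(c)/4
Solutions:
 g(c) = C1 + C2*c^(13/4)


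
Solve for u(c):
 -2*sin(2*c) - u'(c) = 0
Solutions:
 u(c) = C1 + cos(2*c)


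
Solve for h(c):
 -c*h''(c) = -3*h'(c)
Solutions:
 h(c) = C1 + C2*c^4


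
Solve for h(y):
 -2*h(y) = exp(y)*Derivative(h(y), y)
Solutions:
 h(y) = C1*exp(2*exp(-y))


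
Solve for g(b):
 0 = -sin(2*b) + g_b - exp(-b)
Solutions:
 g(b) = C1 - cos(2*b)/2 - exp(-b)


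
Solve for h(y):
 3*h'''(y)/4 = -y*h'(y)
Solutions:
 h(y) = C1 + Integral(C2*airyai(-6^(2/3)*y/3) + C3*airybi(-6^(2/3)*y/3), y)


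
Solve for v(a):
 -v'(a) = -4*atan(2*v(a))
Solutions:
 Integral(1/atan(2*_y), (_y, v(a))) = C1 + 4*a


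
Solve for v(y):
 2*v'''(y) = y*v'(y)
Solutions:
 v(y) = C1 + Integral(C2*airyai(2^(2/3)*y/2) + C3*airybi(2^(2/3)*y/2), y)


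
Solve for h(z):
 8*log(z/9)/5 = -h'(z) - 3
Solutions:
 h(z) = C1 - 8*z*log(z)/5 - 7*z/5 + 16*z*log(3)/5


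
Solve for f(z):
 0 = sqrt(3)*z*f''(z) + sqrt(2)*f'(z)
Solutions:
 f(z) = C1 + C2*z^(1 - sqrt(6)/3)


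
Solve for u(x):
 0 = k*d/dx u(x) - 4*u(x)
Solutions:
 u(x) = C1*exp(4*x/k)


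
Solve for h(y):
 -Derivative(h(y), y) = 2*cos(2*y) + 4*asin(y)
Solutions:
 h(y) = C1 - 4*y*asin(y) - 4*sqrt(1 - y^2) - sin(2*y)


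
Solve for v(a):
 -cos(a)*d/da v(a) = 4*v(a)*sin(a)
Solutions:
 v(a) = C1*cos(a)^4


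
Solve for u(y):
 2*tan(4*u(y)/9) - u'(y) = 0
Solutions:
 u(y) = -9*asin(C1*exp(8*y/9))/4 + 9*pi/4
 u(y) = 9*asin(C1*exp(8*y/9))/4


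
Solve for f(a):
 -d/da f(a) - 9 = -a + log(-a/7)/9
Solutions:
 f(a) = C1 + a^2/2 - a*log(-a)/9 + a*(-80 + log(7))/9


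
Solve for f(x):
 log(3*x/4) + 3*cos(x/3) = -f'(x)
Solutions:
 f(x) = C1 - x*log(x) - x*log(3) + x + 2*x*log(2) - 9*sin(x/3)


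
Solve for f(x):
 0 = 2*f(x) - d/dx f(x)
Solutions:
 f(x) = C1*exp(2*x)


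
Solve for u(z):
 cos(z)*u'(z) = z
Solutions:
 u(z) = C1 + Integral(z/cos(z), z)


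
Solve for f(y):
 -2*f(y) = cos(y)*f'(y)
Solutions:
 f(y) = C1*(sin(y) - 1)/(sin(y) + 1)


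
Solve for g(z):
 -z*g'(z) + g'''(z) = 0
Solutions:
 g(z) = C1 + Integral(C2*airyai(z) + C3*airybi(z), z)


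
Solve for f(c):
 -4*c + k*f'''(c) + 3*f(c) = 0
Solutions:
 f(c) = C1*exp(3^(1/3)*c*(-1/k)^(1/3)) + C2*exp(c*(-1/k)^(1/3)*(-3^(1/3) + 3^(5/6)*I)/2) + C3*exp(-c*(-1/k)^(1/3)*(3^(1/3) + 3^(5/6)*I)/2) + 4*c/3


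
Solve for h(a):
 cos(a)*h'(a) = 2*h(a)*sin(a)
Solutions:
 h(a) = C1/cos(a)^2


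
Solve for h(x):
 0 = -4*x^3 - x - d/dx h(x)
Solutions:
 h(x) = C1 - x^4 - x^2/2


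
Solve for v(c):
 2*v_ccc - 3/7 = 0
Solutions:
 v(c) = C1 + C2*c + C3*c^2 + c^3/28


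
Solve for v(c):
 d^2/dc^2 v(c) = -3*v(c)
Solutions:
 v(c) = C1*sin(sqrt(3)*c) + C2*cos(sqrt(3)*c)


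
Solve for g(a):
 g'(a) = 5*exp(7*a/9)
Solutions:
 g(a) = C1 + 45*exp(7*a/9)/7


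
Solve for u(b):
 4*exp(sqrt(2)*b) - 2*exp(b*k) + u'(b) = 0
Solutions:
 u(b) = C1 - 2*sqrt(2)*exp(sqrt(2)*b) + 2*exp(b*k)/k


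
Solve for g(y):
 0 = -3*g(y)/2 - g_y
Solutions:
 g(y) = C1*exp(-3*y/2)


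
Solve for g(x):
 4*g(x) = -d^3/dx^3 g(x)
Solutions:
 g(x) = C3*exp(-2^(2/3)*x) + (C1*sin(2^(2/3)*sqrt(3)*x/2) + C2*cos(2^(2/3)*sqrt(3)*x/2))*exp(2^(2/3)*x/2)


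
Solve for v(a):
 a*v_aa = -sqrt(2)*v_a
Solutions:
 v(a) = C1 + C2*a^(1 - sqrt(2))


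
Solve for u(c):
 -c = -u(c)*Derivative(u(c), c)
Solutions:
 u(c) = -sqrt(C1 + c^2)
 u(c) = sqrt(C1 + c^2)


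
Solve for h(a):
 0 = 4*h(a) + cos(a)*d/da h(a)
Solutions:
 h(a) = C1*(sin(a)^2 - 2*sin(a) + 1)/(sin(a)^2 + 2*sin(a) + 1)


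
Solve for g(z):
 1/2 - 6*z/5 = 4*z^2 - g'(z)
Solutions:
 g(z) = C1 + 4*z^3/3 + 3*z^2/5 - z/2


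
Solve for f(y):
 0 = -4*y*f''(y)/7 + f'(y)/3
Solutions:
 f(y) = C1 + C2*y^(19/12)


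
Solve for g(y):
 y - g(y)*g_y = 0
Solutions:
 g(y) = -sqrt(C1 + y^2)
 g(y) = sqrt(C1 + y^2)


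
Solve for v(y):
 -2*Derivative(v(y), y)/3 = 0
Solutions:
 v(y) = C1


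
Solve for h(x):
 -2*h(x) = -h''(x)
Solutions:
 h(x) = C1*exp(-sqrt(2)*x) + C2*exp(sqrt(2)*x)


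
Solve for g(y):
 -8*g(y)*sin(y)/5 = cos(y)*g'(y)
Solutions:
 g(y) = C1*cos(y)^(8/5)


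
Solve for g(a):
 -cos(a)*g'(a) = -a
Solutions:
 g(a) = C1 + Integral(a/cos(a), a)


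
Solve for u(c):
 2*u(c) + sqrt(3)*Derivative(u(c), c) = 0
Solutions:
 u(c) = C1*exp(-2*sqrt(3)*c/3)


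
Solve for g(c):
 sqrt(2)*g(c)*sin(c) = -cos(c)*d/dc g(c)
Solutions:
 g(c) = C1*cos(c)^(sqrt(2))


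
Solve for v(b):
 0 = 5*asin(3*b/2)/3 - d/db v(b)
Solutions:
 v(b) = C1 + 5*b*asin(3*b/2)/3 + 5*sqrt(4 - 9*b^2)/9


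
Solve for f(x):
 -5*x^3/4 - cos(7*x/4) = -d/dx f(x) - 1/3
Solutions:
 f(x) = C1 + 5*x^4/16 - x/3 + 4*sin(7*x/4)/7


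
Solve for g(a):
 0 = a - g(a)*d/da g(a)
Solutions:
 g(a) = -sqrt(C1 + a^2)
 g(a) = sqrt(C1 + a^2)


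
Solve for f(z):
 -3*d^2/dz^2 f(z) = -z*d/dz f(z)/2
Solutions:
 f(z) = C1 + C2*erfi(sqrt(3)*z/6)


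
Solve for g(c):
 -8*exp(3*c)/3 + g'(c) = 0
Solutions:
 g(c) = C1 + 8*exp(3*c)/9


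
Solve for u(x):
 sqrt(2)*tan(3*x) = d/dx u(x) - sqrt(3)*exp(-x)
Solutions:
 u(x) = C1 + sqrt(2)*log(tan(3*x)^2 + 1)/6 - sqrt(3)*exp(-x)


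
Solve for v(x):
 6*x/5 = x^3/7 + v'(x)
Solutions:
 v(x) = C1 - x^4/28 + 3*x^2/5


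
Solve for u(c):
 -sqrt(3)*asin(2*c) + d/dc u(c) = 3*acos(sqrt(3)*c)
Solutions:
 u(c) = C1 + 3*c*acos(sqrt(3)*c) - sqrt(3)*sqrt(1 - 3*c^2) + sqrt(3)*(c*asin(2*c) + sqrt(1 - 4*c^2)/2)


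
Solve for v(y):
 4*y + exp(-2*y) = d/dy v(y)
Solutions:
 v(y) = C1 + 2*y^2 - exp(-2*y)/2


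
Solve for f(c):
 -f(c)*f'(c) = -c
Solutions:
 f(c) = -sqrt(C1 + c^2)
 f(c) = sqrt(C1 + c^2)


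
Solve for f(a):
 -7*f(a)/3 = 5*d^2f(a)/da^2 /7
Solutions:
 f(a) = C1*sin(7*sqrt(15)*a/15) + C2*cos(7*sqrt(15)*a/15)


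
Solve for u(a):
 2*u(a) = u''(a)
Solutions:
 u(a) = C1*exp(-sqrt(2)*a) + C2*exp(sqrt(2)*a)


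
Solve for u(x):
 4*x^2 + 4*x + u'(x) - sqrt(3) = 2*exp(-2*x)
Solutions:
 u(x) = C1 - 4*x^3/3 - 2*x^2 + sqrt(3)*x - exp(-2*x)


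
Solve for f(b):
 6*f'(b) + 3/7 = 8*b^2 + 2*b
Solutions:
 f(b) = C1 + 4*b^3/9 + b^2/6 - b/14


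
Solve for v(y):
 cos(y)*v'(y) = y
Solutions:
 v(y) = C1 + Integral(y/cos(y), y)


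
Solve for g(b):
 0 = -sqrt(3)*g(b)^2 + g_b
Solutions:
 g(b) = -1/(C1 + sqrt(3)*b)


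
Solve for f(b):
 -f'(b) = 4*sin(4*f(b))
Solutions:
 f(b) = -acos((-C1 - exp(32*b))/(C1 - exp(32*b)))/4 + pi/2
 f(b) = acos((-C1 - exp(32*b))/(C1 - exp(32*b)))/4


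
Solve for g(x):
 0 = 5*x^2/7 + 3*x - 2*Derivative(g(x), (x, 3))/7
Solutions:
 g(x) = C1 + C2*x + C3*x^2 + x^5/24 + 7*x^4/16


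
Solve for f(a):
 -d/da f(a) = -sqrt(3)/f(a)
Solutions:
 f(a) = -sqrt(C1 + 2*sqrt(3)*a)
 f(a) = sqrt(C1 + 2*sqrt(3)*a)


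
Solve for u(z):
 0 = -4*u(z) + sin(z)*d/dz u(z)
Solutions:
 u(z) = C1*(cos(z)^2 - 2*cos(z) + 1)/(cos(z)^2 + 2*cos(z) + 1)


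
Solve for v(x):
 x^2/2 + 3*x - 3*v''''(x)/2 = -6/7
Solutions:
 v(x) = C1 + C2*x + C3*x^2 + C4*x^3 + x^6/1080 + x^5/60 + x^4/42


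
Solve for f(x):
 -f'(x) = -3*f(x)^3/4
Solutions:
 f(x) = -sqrt(2)*sqrt(-1/(C1 + 3*x))
 f(x) = sqrt(2)*sqrt(-1/(C1 + 3*x))


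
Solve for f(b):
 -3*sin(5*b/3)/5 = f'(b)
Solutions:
 f(b) = C1 + 9*cos(5*b/3)/25


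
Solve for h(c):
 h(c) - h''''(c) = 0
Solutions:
 h(c) = C1*exp(-c) + C2*exp(c) + C3*sin(c) + C4*cos(c)


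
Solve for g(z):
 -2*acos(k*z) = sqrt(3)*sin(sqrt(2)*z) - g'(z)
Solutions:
 g(z) = C1 + 2*Piecewise((z*acos(k*z) - sqrt(-k^2*z^2 + 1)/k, Ne(k, 0)), (pi*z/2, True)) - sqrt(6)*cos(sqrt(2)*z)/2


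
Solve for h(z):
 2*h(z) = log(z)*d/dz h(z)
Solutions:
 h(z) = C1*exp(2*li(z))


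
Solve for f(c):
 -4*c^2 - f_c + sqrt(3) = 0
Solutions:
 f(c) = C1 - 4*c^3/3 + sqrt(3)*c


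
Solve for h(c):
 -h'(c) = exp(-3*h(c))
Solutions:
 h(c) = log(C1 - 3*c)/3
 h(c) = log((-3^(1/3) - 3^(5/6)*I)*(C1 - c)^(1/3)/2)
 h(c) = log((-3^(1/3) + 3^(5/6)*I)*(C1 - c)^(1/3)/2)


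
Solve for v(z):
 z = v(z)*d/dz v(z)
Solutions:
 v(z) = -sqrt(C1 + z^2)
 v(z) = sqrt(C1 + z^2)


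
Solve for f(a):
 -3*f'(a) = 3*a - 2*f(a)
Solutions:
 f(a) = C1*exp(2*a/3) + 3*a/2 + 9/4


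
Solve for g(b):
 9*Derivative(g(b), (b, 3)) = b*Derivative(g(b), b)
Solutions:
 g(b) = C1 + Integral(C2*airyai(3^(1/3)*b/3) + C3*airybi(3^(1/3)*b/3), b)


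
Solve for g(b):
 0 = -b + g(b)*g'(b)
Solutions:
 g(b) = -sqrt(C1 + b^2)
 g(b) = sqrt(C1 + b^2)


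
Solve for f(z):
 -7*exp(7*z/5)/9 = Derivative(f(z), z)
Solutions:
 f(z) = C1 - 5*exp(7*z/5)/9


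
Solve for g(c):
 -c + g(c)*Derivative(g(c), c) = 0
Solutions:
 g(c) = -sqrt(C1 + c^2)
 g(c) = sqrt(C1 + c^2)


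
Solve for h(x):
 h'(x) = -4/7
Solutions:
 h(x) = C1 - 4*x/7


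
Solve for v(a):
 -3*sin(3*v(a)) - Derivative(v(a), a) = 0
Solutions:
 v(a) = -acos((-C1 - exp(18*a))/(C1 - exp(18*a)))/3 + 2*pi/3
 v(a) = acos((-C1 - exp(18*a))/(C1 - exp(18*a)))/3


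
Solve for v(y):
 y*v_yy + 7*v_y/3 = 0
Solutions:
 v(y) = C1 + C2/y^(4/3)


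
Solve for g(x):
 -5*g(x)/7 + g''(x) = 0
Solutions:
 g(x) = C1*exp(-sqrt(35)*x/7) + C2*exp(sqrt(35)*x/7)


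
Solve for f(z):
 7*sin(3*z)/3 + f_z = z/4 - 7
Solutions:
 f(z) = C1 + z^2/8 - 7*z + 7*cos(3*z)/9


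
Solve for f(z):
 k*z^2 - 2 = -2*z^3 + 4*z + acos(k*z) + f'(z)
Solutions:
 f(z) = C1 + k*z^3/3 + z^4/2 - 2*z^2 - 2*z - Piecewise((z*acos(k*z) - sqrt(-k^2*z^2 + 1)/k, Ne(k, 0)), (pi*z/2, True))


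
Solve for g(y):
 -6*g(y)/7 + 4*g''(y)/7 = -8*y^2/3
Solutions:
 g(y) = C1*exp(-sqrt(6)*y/2) + C2*exp(sqrt(6)*y/2) + 28*y^2/9 + 112/27


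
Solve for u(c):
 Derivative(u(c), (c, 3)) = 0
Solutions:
 u(c) = C1 + C2*c + C3*c^2


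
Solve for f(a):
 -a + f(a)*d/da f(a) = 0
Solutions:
 f(a) = -sqrt(C1 + a^2)
 f(a) = sqrt(C1 + a^2)


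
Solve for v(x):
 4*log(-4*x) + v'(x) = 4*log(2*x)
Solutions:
 v(x) = C1 + 4*x*(-log(2) - I*pi)


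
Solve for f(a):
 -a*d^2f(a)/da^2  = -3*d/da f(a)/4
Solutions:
 f(a) = C1 + C2*a^(7/4)


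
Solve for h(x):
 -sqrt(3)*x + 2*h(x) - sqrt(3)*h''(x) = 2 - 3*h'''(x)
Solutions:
 h(x) = C1*exp(x*((-sqrt(3)/9 + sqrt(-3 + (81 - sqrt(3))^2)/9 + 9)^(-1/3) + 2*sqrt(3) + 3*(-sqrt(3)/9 + sqrt(-3 + (81 - sqrt(3))^2)/9 + 9)^(1/3))/18)*sin(sqrt(3)*x*(-3*(-sqrt(3)/9 + sqrt(-4/27 + (18 - 2*sqrt(3)/9)^2)/2 + 9)^(1/3) + (-sqrt(3)/9 + sqrt(-4/27 + (18 - 2*sqrt(3)/9)^2)/2 + 9)^(-1/3))/18) + C2*exp(x*((-sqrt(3)/9 + sqrt(-3 + (81 - sqrt(3))^2)/9 + 9)^(-1/3) + 2*sqrt(3) + 3*(-sqrt(3)/9 + sqrt(-3 + (81 - sqrt(3))^2)/9 + 9)^(1/3))/18)*cos(sqrt(3)*x*(-3*(-sqrt(3)/9 + sqrt(-4/27 + (18 - 2*sqrt(3)/9)^2)/2 + 9)^(1/3) + (-sqrt(3)/9 + sqrt(-4/27 + (18 - 2*sqrt(3)/9)^2)/2 + 9)^(-1/3))/18) + C3*exp(x*(-3*(-sqrt(3)/9 + sqrt(-3 + (81 - sqrt(3))^2)/9 + 9)^(1/3) - 1/(-sqrt(3)/9 + sqrt(-3 + (81 - sqrt(3))^2)/9 + 9)^(1/3) + sqrt(3))/9) + sqrt(3)*x/2 + 1


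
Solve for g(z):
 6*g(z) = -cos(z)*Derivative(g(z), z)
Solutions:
 g(z) = C1*(sin(z)^3 - 3*sin(z)^2 + 3*sin(z) - 1)/(sin(z)^3 + 3*sin(z)^2 + 3*sin(z) + 1)


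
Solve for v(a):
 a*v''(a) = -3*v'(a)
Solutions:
 v(a) = C1 + C2/a^2


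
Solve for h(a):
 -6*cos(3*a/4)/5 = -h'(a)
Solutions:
 h(a) = C1 + 8*sin(3*a/4)/5


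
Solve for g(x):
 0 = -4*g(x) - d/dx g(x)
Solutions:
 g(x) = C1*exp(-4*x)


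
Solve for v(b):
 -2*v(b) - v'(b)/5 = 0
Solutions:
 v(b) = C1*exp(-10*b)


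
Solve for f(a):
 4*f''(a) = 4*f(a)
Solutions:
 f(a) = C1*exp(-a) + C2*exp(a)


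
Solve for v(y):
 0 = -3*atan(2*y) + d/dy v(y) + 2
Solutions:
 v(y) = C1 + 3*y*atan(2*y) - 2*y - 3*log(4*y^2 + 1)/4


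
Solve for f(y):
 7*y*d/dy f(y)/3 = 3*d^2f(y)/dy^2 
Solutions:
 f(y) = C1 + C2*erfi(sqrt(14)*y/6)


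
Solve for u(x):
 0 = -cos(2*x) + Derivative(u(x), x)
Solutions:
 u(x) = C1 + sin(2*x)/2


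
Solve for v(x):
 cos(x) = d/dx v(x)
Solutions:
 v(x) = C1 + sin(x)


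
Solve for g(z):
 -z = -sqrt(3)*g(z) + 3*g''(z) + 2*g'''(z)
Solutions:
 g(z) = C1*exp(-z*((-1 + sqrt(-1 + (1 - 2*sqrt(3))^2) + 2*sqrt(3))^(-1/3) + (-1 + sqrt(-1 + (1 - 2*sqrt(3))^2) + 2*sqrt(3))^(1/3) + 2)/4)*sin(sqrt(3)*z*(-(-1 + sqrt(-1 + (1 - 2*sqrt(3))^2) + 2*sqrt(3))^(1/3) + (-1 + sqrt(-1 + (1 - 2*sqrt(3))^2) + 2*sqrt(3))^(-1/3))/4) + C2*exp(-z*((-1 + sqrt(-1 + (1 - 2*sqrt(3))^2) + 2*sqrt(3))^(-1/3) + (-1 + sqrt(-1 + (1 - 2*sqrt(3))^2) + 2*sqrt(3))^(1/3) + 2)/4)*cos(sqrt(3)*z*(-(-1 + sqrt(-1 + (1 - 2*sqrt(3))^2) + 2*sqrt(3))^(1/3) + (-1 + sqrt(-1 + (1 - 2*sqrt(3))^2) + 2*sqrt(3))^(-1/3))/4) + C3*exp(z*(-1 + (-1 + sqrt(-1 + (1 - 2*sqrt(3))^2) + 2*sqrt(3))^(-1/3) + (-1 + sqrt(-1 + (1 - 2*sqrt(3))^2) + 2*sqrt(3))^(1/3))/2) + sqrt(3)*z/3


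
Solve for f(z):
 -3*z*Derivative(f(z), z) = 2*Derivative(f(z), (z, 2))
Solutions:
 f(z) = C1 + C2*erf(sqrt(3)*z/2)


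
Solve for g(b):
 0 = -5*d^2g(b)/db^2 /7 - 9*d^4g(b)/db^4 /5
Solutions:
 g(b) = C1 + C2*b + C3*sin(5*sqrt(7)*b/21) + C4*cos(5*sqrt(7)*b/21)


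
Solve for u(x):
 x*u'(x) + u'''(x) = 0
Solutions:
 u(x) = C1 + Integral(C2*airyai(-x) + C3*airybi(-x), x)


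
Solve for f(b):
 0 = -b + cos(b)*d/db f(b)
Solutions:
 f(b) = C1 + Integral(b/cos(b), b)


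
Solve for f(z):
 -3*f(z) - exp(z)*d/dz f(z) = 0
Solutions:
 f(z) = C1*exp(3*exp(-z))


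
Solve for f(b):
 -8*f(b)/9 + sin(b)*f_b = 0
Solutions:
 f(b) = C1*(cos(b) - 1)^(4/9)/(cos(b) + 1)^(4/9)


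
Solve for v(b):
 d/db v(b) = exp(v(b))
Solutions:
 v(b) = log(-1/(C1 + b))


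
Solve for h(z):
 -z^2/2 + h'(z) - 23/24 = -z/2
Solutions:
 h(z) = C1 + z^3/6 - z^2/4 + 23*z/24


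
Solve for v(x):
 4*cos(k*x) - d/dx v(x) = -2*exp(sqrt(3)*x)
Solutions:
 v(x) = C1 + 2*sqrt(3)*exp(sqrt(3)*x)/3 + 4*sin(k*x)/k


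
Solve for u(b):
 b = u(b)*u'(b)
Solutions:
 u(b) = -sqrt(C1 + b^2)
 u(b) = sqrt(C1 + b^2)


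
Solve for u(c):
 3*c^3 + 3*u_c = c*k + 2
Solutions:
 u(c) = C1 - c^4/4 + c^2*k/6 + 2*c/3


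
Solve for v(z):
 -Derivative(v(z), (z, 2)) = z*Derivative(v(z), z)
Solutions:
 v(z) = C1 + C2*erf(sqrt(2)*z/2)


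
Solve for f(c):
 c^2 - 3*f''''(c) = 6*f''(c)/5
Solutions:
 f(c) = C1 + C2*c + C3*sin(sqrt(10)*c/5) + C4*cos(sqrt(10)*c/5) + 5*c^4/72 - 25*c^2/12


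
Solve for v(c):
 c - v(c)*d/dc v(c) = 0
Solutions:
 v(c) = -sqrt(C1 + c^2)
 v(c) = sqrt(C1 + c^2)


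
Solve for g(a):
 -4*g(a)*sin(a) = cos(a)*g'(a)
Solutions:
 g(a) = C1*cos(a)^4


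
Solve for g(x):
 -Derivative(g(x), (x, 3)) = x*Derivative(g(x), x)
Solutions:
 g(x) = C1 + Integral(C2*airyai(-x) + C3*airybi(-x), x)


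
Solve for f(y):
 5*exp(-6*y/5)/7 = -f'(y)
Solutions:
 f(y) = C1 + 25*exp(-6*y/5)/42


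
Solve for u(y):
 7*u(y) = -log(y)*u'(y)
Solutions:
 u(y) = C1*exp(-7*li(y))


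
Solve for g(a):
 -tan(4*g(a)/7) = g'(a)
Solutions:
 g(a) = -7*asin(C1*exp(-4*a/7))/4 + 7*pi/4
 g(a) = 7*asin(C1*exp(-4*a/7))/4


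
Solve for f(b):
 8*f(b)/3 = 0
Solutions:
 f(b) = 0


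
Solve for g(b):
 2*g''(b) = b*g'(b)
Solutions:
 g(b) = C1 + C2*erfi(b/2)


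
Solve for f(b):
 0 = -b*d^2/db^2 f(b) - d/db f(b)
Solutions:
 f(b) = C1 + C2*log(b)


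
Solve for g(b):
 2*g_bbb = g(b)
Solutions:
 g(b) = C3*exp(2^(2/3)*b/2) + (C1*sin(2^(2/3)*sqrt(3)*b/4) + C2*cos(2^(2/3)*sqrt(3)*b/4))*exp(-2^(2/3)*b/4)


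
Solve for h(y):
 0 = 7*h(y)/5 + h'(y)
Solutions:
 h(y) = C1*exp(-7*y/5)


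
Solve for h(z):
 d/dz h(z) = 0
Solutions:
 h(z) = C1


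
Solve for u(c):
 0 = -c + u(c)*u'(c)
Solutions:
 u(c) = -sqrt(C1 + c^2)
 u(c) = sqrt(C1 + c^2)


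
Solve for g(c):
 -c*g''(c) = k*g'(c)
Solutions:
 g(c) = C1 + c^(1 - re(k))*(C2*sin(log(c)*Abs(im(k))) + C3*cos(log(c)*im(k)))


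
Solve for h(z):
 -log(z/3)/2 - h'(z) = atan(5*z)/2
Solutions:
 h(z) = C1 - z*log(z)/2 - z*atan(5*z)/2 + z/2 + z*log(3)/2 + log(25*z^2 + 1)/20


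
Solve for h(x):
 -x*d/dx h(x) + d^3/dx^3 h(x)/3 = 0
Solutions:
 h(x) = C1 + Integral(C2*airyai(3^(1/3)*x) + C3*airybi(3^(1/3)*x), x)


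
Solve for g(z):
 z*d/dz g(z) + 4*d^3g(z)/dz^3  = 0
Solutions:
 g(z) = C1 + Integral(C2*airyai(-2^(1/3)*z/2) + C3*airybi(-2^(1/3)*z/2), z)


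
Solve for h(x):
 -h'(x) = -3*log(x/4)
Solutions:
 h(x) = C1 + 3*x*log(x) - x*log(64) - 3*x


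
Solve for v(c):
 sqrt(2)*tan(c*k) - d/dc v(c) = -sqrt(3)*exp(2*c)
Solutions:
 v(c) = C1 + sqrt(2)*Piecewise((-log(cos(c*k))/k, Ne(k, 0)), (0, True)) + sqrt(3)*exp(2*c)/2


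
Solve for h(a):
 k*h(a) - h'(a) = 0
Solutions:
 h(a) = C1*exp(a*k)


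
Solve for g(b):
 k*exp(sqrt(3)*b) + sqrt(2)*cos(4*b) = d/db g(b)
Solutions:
 g(b) = C1 + sqrt(3)*k*exp(sqrt(3)*b)/3 + sqrt(2)*sin(4*b)/4


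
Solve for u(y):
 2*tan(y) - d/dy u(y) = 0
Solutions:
 u(y) = C1 - 2*log(cos(y))


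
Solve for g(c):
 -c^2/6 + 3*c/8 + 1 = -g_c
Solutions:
 g(c) = C1 + c^3/18 - 3*c^2/16 - c


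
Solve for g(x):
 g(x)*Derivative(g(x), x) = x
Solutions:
 g(x) = -sqrt(C1 + x^2)
 g(x) = sqrt(C1 + x^2)


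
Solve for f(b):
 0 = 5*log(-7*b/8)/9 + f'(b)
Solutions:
 f(b) = C1 - 5*b*log(-b)/9 + 5*b*(-log(7) + 1 + 3*log(2))/9


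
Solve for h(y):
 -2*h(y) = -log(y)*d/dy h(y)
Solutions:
 h(y) = C1*exp(2*li(y))


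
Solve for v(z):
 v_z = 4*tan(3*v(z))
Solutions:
 v(z) = -asin(C1*exp(12*z))/3 + pi/3
 v(z) = asin(C1*exp(12*z))/3


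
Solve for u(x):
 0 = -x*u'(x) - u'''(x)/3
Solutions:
 u(x) = C1 + Integral(C2*airyai(-3^(1/3)*x) + C3*airybi(-3^(1/3)*x), x)


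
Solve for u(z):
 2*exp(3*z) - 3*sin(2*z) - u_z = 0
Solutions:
 u(z) = C1 + 2*exp(3*z)/3 + 3*cos(2*z)/2


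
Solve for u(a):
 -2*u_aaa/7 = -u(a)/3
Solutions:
 u(a) = C3*exp(6^(2/3)*7^(1/3)*a/6) + (C1*sin(2^(2/3)*3^(1/6)*7^(1/3)*a/4) + C2*cos(2^(2/3)*3^(1/6)*7^(1/3)*a/4))*exp(-6^(2/3)*7^(1/3)*a/12)


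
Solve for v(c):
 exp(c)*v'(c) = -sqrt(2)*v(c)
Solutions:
 v(c) = C1*exp(sqrt(2)*exp(-c))


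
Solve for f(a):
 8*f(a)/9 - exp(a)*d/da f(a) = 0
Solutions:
 f(a) = C1*exp(-8*exp(-a)/9)


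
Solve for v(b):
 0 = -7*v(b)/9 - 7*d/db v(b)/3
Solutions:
 v(b) = C1*exp(-b/3)


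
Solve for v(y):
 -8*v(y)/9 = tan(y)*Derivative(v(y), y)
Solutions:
 v(y) = C1/sin(y)^(8/9)


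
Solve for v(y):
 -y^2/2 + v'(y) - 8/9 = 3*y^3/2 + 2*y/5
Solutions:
 v(y) = C1 + 3*y^4/8 + y^3/6 + y^2/5 + 8*y/9


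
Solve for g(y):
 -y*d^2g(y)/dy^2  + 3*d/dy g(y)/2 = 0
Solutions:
 g(y) = C1 + C2*y^(5/2)


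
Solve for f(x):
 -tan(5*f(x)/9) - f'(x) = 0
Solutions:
 f(x) = -9*asin(C1*exp(-5*x/9))/5 + 9*pi/5
 f(x) = 9*asin(C1*exp(-5*x/9))/5


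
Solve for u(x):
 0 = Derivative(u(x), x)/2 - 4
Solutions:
 u(x) = C1 + 8*x


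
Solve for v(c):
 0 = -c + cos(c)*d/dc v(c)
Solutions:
 v(c) = C1 + Integral(c/cos(c), c)


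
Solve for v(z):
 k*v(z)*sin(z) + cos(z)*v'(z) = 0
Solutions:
 v(z) = C1*exp(k*log(cos(z)))


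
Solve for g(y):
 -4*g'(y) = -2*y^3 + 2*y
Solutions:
 g(y) = C1 + y^4/8 - y^2/4


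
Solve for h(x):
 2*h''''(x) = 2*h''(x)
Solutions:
 h(x) = C1 + C2*x + C3*exp(-x) + C4*exp(x)


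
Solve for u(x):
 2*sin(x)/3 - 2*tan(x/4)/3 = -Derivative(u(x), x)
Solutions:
 u(x) = C1 - 8*log(cos(x/4))/3 + 2*cos(x)/3


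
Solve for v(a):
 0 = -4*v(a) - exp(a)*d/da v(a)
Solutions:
 v(a) = C1*exp(4*exp(-a))


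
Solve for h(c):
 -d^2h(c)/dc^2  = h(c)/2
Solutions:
 h(c) = C1*sin(sqrt(2)*c/2) + C2*cos(sqrt(2)*c/2)


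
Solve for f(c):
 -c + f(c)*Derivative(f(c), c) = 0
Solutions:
 f(c) = -sqrt(C1 + c^2)
 f(c) = sqrt(C1 + c^2)


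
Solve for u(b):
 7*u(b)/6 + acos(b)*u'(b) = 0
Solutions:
 u(b) = C1*exp(-7*Integral(1/acos(b), b)/6)


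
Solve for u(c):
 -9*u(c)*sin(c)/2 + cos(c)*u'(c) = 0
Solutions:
 u(c) = C1/cos(c)^(9/2)


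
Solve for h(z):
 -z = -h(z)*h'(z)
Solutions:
 h(z) = -sqrt(C1 + z^2)
 h(z) = sqrt(C1 + z^2)


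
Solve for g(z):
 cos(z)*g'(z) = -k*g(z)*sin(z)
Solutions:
 g(z) = C1*exp(k*log(cos(z)))


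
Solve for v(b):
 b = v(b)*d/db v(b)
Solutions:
 v(b) = -sqrt(C1 + b^2)
 v(b) = sqrt(C1 + b^2)


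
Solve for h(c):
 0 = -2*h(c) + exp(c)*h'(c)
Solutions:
 h(c) = C1*exp(-2*exp(-c))


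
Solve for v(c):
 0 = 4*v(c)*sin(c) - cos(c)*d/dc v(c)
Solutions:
 v(c) = C1/cos(c)^4


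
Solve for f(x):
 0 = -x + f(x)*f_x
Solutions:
 f(x) = -sqrt(C1 + x^2)
 f(x) = sqrt(C1 + x^2)


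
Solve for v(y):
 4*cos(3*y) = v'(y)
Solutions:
 v(y) = C1 + 4*sin(3*y)/3


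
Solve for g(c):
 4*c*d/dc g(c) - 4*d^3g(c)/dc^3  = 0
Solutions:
 g(c) = C1 + Integral(C2*airyai(c) + C3*airybi(c), c)


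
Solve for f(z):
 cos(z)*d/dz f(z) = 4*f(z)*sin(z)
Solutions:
 f(z) = C1/cos(z)^4


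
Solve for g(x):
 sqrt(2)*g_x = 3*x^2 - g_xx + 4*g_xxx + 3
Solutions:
 g(x) = C1 + C2*exp(x*(1 - sqrt(1 + 16*sqrt(2)))/8) + C3*exp(x*(1 + sqrt(1 + 16*sqrt(2)))/8) + sqrt(2)*x^3/2 - 3*x^2/2 + 3*sqrt(2)*x + 12*x


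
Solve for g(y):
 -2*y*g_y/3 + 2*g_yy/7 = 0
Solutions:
 g(y) = C1 + C2*erfi(sqrt(42)*y/6)


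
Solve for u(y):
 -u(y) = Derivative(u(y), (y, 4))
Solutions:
 u(y) = (C1*sin(sqrt(2)*y/2) + C2*cos(sqrt(2)*y/2))*exp(-sqrt(2)*y/2) + (C3*sin(sqrt(2)*y/2) + C4*cos(sqrt(2)*y/2))*exp(sqrt(2)*y/2)


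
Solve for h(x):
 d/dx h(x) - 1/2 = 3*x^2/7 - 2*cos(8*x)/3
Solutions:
 h(x) = C1 + x^3/7 + x/2 - sin(8*x)/12


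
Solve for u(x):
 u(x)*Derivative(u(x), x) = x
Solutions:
 u(x) = -sqrt(C1 + x^2)
 u(x) = sqrt(C1 + x^2)


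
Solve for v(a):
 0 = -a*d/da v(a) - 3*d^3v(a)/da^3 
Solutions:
 v(a) = C1 + Integral(C2*airyai(-3^(2/3)*a/3) + C3*airybi(-3^(2/3)*a/3), a)


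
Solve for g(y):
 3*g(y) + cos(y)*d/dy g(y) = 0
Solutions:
 g(y) = C1*(sin(y) - 1)^(3/2)/(sin(y) + 1)^(3/2)


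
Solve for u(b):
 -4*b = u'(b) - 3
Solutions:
 u(b) = C1 - 2*b^2 + 3*b


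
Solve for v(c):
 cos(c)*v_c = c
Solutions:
 v(c) = C1 + Integral(c/cos(c), c)


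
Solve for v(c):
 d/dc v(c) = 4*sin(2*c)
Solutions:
 v(c) = C1 - 2*cos(2*c)


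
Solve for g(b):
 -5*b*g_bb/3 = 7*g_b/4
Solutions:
 g(b) = C1 + C2/b^(1/20)


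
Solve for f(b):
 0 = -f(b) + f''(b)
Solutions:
 f(b) = C1*exp(-b) + C2*exp(b)


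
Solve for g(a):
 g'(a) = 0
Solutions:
 g(a) = C1


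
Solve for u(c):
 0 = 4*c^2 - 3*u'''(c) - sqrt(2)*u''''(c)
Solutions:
 u(c) = C1 + C2*c + C3*c^2 + C4*exp(-3*sqrt(2)*c/2) + c^5/45 - sqrt(2)*c^4/27 + 8*c^3/81


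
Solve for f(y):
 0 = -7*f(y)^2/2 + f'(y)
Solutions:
 f(y) = -2/(C1 + 7*y)


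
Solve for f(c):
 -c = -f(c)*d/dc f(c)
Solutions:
 f(c) = -sqrt(C1 + c^2)
 f(c) = sqrt(C1 + c^2)


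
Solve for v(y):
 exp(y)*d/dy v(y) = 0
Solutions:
 v(y) = C1


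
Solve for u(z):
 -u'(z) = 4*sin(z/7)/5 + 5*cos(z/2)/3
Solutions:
 u(z) = C1 - 10*sin(z/2)/3 + 28*cos(z/7)/5


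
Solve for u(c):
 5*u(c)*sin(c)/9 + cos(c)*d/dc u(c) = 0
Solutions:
 u(c) = C1*cos(c)^(5/9)


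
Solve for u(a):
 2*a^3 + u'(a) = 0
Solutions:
 u(a) = C1 - a^4/2


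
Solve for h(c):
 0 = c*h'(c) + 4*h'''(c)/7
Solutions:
 h(c) = C1 + Integral(C2*airyai(-14^(1/3)*c/2) + C3*airybi(-14^(1/3)*c/2), c)


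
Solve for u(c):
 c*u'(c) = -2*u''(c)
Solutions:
 u(c) = C1 + C2*erf(c/2)


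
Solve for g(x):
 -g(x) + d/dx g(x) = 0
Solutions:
 g(x) = C1*exp(x)


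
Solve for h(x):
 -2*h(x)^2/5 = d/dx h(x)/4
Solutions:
 h(x) = 5/(C1 + 8*x)


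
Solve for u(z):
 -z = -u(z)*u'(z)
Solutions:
 u(z) = -sqrt(C1 + z^2)
 u(z) = sqrt(C1 + z^2)


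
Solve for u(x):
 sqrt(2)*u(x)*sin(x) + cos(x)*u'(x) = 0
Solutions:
 u(x) = C1*cos(x)^(sqrt(2))


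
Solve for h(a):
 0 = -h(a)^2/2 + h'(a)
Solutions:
 h(a) = -2/(C1 + a)


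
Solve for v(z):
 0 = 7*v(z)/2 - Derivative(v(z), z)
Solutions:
 v(z) = C1*exp(7*z/2)


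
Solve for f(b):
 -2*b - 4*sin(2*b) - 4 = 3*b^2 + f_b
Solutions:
 f(b) = C1 - b^3 - b^2 - 4*b + 2*cos(2*b)


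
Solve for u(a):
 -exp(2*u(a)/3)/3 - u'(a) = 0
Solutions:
 u(a) = 3*log(-sqrt(-1/(C1 - a))) - 3*log(2)/2 + 3*log(3)
 u(a) = 3*log(-1/(C1 - a))/2 - 3*log(2)/2 + 3*log(3)


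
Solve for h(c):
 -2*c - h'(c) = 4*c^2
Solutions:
 h(c) = C1 - 4*c^3/3 - c^2


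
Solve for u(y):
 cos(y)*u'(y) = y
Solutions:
 u(y) = C1 + Integral(y/cos(y), y)


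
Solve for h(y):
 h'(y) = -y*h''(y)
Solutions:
 h(y) = C1 + C2*log(y)


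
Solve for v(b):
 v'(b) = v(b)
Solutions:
 v(b) = C1*exp(b)


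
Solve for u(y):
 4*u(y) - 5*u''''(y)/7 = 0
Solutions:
 u(y) = C1*exp(-sqrt(2)*5^(3/4)*7^(1/4)*y/5) + C2*exp(sqrt(2)*5^(3/4)*7^(1/4)*y/5) + C3*sin(sqrt(2)*5^(3/4)*7^(1/4)*y/5) + C4*cos(sqrt(2)*5^(3/4)*7^(1/4)*y/5)


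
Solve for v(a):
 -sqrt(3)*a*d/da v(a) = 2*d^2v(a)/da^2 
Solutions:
 v(a) = C1 + C2*erf(3^(1/4)*a/2)


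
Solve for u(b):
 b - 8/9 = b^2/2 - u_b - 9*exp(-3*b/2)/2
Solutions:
 u(b) = C1 + b^3/6 - b^2/2 + 8*b/9 + 3*exp(-3*b/2)


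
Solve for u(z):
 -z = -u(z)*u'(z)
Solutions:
 u(z) = -sqrt(C1 + z^2)
 u(z) = sqrt(C1 + z^2)


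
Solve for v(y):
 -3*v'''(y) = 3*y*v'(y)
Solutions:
 v(y) = C1 + Integral(C2*airyai(-y) + C3*airybi(-y), y)


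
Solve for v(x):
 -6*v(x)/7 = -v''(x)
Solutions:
 v(x) = C1*exp(-sqrt(42)*x/7) + C2*exp(sqrt(42)*x/7)
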